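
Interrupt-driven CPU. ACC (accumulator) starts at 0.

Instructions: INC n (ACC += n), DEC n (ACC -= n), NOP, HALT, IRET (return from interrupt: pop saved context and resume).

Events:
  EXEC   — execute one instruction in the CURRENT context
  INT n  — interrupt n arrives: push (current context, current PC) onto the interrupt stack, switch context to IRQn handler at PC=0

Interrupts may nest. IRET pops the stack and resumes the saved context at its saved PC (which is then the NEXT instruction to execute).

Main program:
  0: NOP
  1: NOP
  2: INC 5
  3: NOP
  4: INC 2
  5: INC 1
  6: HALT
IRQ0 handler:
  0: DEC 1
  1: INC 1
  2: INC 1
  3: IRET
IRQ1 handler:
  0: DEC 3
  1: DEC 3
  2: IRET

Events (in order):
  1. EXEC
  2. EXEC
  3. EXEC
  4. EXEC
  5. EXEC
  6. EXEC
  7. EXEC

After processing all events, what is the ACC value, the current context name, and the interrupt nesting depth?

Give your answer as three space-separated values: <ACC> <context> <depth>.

Event 1 (EXEC): [MAIN] PC=0: NOP
Event 2 (EXEC): [MAIN] PC=1: NOP
Event 3 (EXEC): [MAIN] PC=2: INC 5 -> ACC=5
Event 4 (EXEC): [MAIN] PC=3: NOP
Event 5 (EXEC): [MAIN] PC=4: INC 2 -> ACC=7
Event 6 (EXEC): [MAIN] PC=5: INC 1 -> ACC=8
Event 7 (EXEC): [MAIN] PC=6: HALT

Answer: 8 MAIN 0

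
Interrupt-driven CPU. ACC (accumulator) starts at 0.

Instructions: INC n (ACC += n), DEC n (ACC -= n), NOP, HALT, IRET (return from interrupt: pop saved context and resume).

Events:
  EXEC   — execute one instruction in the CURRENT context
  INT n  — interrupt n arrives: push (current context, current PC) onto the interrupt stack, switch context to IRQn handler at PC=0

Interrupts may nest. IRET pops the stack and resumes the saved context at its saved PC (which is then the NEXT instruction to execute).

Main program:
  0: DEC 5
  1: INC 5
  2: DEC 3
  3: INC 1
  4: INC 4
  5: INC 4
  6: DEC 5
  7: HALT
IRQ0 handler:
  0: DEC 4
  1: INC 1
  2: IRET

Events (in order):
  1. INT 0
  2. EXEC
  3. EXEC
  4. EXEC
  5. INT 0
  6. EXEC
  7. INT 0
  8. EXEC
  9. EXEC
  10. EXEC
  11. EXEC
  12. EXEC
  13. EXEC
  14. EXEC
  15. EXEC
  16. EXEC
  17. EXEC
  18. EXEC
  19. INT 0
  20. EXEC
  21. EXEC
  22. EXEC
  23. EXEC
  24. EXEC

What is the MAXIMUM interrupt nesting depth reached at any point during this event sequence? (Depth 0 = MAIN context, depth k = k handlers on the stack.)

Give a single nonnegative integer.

Event 1 (INT 0): INT 0 arrives: push (MAIN, PC=0), enter IRQ0 at PC=0 (depth now 1) [depth=1]
Event 2 (EXEC): [IRQ0] PC=0: DEC 4 -> ACC=-4 [depth=1]
Event 3 (EXEC): [IRQ0] PC=1: INC 1 -> ACC=-3 [depth=1]
Event 4 (EXEC): [IRQ0] PC=2: IRET -> resume MAIN at PC=0 (depth now 0) [depth=0]
Event 5 (INT 0): INT 0 arrives: push (MAIN, PC=0), enter IRQ0 at PC=0 (depth now 1) [depth=1]
Event 6 (EXEC): [IRQ0] PC=0: DEC 4 -> ACC=-7 [depth=1]
Event 7 (INT 0): INT 0 arrives: push (IRQ0, PC=1), enter IRQ0 at PC=0 (depth now 2) [depth=2]
Event 8 (EXEC): [IRQ0] PC=0: DEC 4 -> ACC=-11 [depth=2]
Event 9 (EXEC): [IRQ0] PC=1: INC 1 -> ACC=-10 [depth=2]
Event 10 (EXEC): [IRQ0] PC=2: IRET -> resume IRQ0 at PC=1 (depth now 1) [depth=1]
Event 11 (EXEC): [IRQ0] PC=1: INC 1 -> ACC=-9 [depth=1]
Event 12 (EXEC): [IRQ0] PC=2: IRET -> resume MAIN at PC=0 (depth now 0) [depth=0]
Event 13 (EXEC): [MAIN] PC=0: DEC 5 -> ACC=-14 [depth=0]
Event 14 (EXEC): [MAIN] PC=1: INC 5 -> ACC=-9 [depth=0]
Event 15 (EXEC): [MAIN] PC=2: DEC 3 -> ACC=-12 [depth=0]
Event 16 (EXEC): [MAIN] PC=3: INC 1 -> ACC=-11 [depth=0]
Event 17 (EXEC): [MAIN] PC=4: INC 4 -> ACC=-7 [depth=0]
Event 18 (EXEC): [MAIN] PC=5: INC 4 -> ACC=-3 [depth=0]
Event 19 (INT 0): INT 0 arrives: push (MAIN, PC=6), enter IRQ0 at PC=0 (depth now 1) [depth=1]
Event 20 (EXEC): [IRQ0] PC=0: DEC 4 -> ACC=-7 [depth=1]
Event 21 (EXEC): [IRQ0] PC=1: INC 1 -> ACC=-6 [depth=1]
Event 22 (EXEC): [IRQ0] PC=2: IRET -> resume MAIN at PC=6 (depth now 0) [depth=0]
Event 23 (EXEC): [MAIN] PC=6: DEC 5 -> ACC=-11 [depth=0]
Event 24 (EXEC): [MAIN] PC=7: HALT [depth=0]
Max depth observed: 2

Answer: 2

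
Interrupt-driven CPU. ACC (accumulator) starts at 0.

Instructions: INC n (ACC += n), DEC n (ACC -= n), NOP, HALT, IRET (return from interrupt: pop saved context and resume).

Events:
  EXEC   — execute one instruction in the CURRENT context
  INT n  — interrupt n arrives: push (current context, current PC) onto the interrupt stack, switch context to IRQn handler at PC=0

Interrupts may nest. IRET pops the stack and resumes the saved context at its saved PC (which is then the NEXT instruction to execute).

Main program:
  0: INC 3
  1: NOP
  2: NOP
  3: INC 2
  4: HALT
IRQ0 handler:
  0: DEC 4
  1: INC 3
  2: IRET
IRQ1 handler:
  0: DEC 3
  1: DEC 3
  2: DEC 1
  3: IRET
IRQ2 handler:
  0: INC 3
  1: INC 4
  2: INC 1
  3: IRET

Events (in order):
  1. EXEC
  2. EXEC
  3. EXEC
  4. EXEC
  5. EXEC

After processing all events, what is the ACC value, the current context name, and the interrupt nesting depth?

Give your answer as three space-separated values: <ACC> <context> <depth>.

Event 1 (EXEC): [MAIN] PC=0: INC 3 -> ACC=3
Event 2 (EXEC): [MAIN] PC=1: NOP
Event 3 (EXEC): [MAIN] PC=2: NOP
Event 4 (EXEC): [MAIN] PC=3: INC 2 -> ACC=5
Event 5 (EXEC): [MAIN] PC=4: HALT

Answer: 5 MAIN 0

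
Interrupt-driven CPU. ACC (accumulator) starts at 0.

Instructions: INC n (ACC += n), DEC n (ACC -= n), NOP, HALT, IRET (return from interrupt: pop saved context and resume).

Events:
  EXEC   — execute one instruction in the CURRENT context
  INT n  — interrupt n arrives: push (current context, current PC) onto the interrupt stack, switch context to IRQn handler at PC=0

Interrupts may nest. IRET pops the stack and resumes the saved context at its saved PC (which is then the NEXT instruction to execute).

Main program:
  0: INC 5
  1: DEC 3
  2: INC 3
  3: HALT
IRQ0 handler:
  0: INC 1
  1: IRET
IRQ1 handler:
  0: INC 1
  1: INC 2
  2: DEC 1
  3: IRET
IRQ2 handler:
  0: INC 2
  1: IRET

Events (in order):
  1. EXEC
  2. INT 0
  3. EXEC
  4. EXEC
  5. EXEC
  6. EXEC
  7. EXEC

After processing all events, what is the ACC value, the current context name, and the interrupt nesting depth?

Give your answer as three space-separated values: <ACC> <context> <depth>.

Event 1 (EXEC): [MAIN] PC=0: INC 5 -> ACC=5
Event 2 (INT 0): INT 0 arrives: push (MAIN, PC=1), enter IRQ0 at PC=0 (depth now 1)
Event 3 (EXEC): [IRQ0] PC=0: INC 1 -> ACC=6
Event 4 (EXEC): [IRQ0] PC=1: IRET -> resume MAIN at PC=1 (depth now 0)
Event 5 (EXEC): [MAIN] PC=1: DEC 3 -> ACC=3
Event 6 (EXEC): [MAIN] PC=2: INC 3 -> ACC=6
Event 7 (EXEC): [MAIN] PC=3: HALT

Answer: 6 MAIN 0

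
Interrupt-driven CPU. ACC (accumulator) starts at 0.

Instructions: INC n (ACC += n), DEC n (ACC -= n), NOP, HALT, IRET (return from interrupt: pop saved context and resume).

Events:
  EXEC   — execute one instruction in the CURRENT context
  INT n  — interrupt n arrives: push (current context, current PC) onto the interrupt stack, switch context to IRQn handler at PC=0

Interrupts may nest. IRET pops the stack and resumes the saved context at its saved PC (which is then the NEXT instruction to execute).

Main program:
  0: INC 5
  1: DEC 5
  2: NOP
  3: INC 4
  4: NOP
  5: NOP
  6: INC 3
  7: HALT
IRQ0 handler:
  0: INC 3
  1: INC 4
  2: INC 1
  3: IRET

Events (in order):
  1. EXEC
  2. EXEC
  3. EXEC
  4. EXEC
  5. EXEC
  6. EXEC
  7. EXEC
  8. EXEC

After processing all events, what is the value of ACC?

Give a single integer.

Answer: 7

Derivation:
Event 1 (EXEC): [MAIN] PC=0: INC 5 -> ACC=5
Event 2 (EXEC): [MAIN] PC=1: DEC 5 -> ACC=0
Event 3 (EXEC): [MAIN] PC=2: NOP
Event 4 (EXEC): [MAIN] PC=3: INC 4 -> ACC=4
Event 5 (EXEC): [MAIN] PC=4: NOP
Event 6 (EXEC): [MAIN] PC=5: NOP
Event 7 (EXEC): [MAIN] PC=6: INC 3 -> ACC=7
Event 8 (EXEC): [MAIN] PC=7: HALT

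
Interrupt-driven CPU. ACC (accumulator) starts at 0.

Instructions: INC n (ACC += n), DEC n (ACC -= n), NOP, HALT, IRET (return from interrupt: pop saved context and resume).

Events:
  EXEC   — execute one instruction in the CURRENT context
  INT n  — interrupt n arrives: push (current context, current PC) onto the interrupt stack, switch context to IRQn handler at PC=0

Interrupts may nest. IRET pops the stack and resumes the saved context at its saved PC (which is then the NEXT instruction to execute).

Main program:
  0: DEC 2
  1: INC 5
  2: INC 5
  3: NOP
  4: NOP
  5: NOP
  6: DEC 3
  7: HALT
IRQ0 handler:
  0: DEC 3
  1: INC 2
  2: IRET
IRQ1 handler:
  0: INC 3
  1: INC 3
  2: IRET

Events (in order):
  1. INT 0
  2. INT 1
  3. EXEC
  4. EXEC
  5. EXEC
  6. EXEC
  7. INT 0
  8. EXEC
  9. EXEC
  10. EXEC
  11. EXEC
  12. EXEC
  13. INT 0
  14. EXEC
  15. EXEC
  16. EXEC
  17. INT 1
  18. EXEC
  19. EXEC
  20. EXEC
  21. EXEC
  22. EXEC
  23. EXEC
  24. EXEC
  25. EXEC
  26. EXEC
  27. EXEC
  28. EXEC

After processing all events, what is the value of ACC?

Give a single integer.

Event 1 (INT 0): INT 0 arrives: push (MAIN, PC=0), enter IRQ0 at PC=0 (depth now 1)
Event 2 (INT 1): INT 1 arrives: push (IRQ0, PC=0), enter IRQ1 at PC=0 (depth now 2)
Event 3 (EXEC): [IRQ1] PC=0: INC 3 -> ACC=3
Event 4 (EXEC): [IRQ1] PC=1: INC 3 -> ACC=6
Event 5 (EXEC): [IRQ1] PC=2: IRET -> resume IRQ0 at PC=0 (depth now 1)
Event 6 (EXEC): [IRQ0] PC=0: DEC 3 -> ACC=3
Event 7 (INT 0): INT 0 arrives: push (IRQ0, PC=1), enter IRQ0 at PC=0 (depth now 2)
Event 8 (EXEC): [IRQ0] PC=0: DEC 3 -> ACC=0
Event 9 (EXEC): [IRQ0] PC=1: INC 2 -> ACC=2
Event 10 (EXEC): [IRQ0] PC=2: IRET -> resume IRQ0 at PC=1 (depth now 1)
Event 11 (EXEC): [IRQ0] PC=1: INC 2 -> ACC=4
Event 12 (EXEC): [IRQ0] PC=2: IRET -> resume MAIN at PC=0 (depth now 0)
Event 13 (INT 0): INT 0 arrives: push (MAIN, PC=0), enter IRQ0 at PC=0 (depth now 1)
Event 14 (EXEC): [IRQ0] PC=0: DEC 3 -> ACC=1
Event 15 (EXEC): [IRQ0] PC=1: INC 2 -> ACC=3
Event 16 (EXEC): [IRQ0] PC=2: IRET -> resume MAIN at PC=0 (depth now 0)
Event 17 (INT 1): INT 1 arrives: push (MAIN, PC=0), enter IRQ1 at PC=0 (depth now 1)
Event 18 (EXEC): [IRQ1] PC=0: INC 3 -> ACC=6
Event 19 (EXEC): [IRQ1] PC=1: INC 3 -> ACC=9
Event 20 (EXEC): [IRQ1] PC=2: IRET -> resume MAIN at PC=0 (depth now 0)
Event 21 (EXEC): [MAIN] PC=0: DEC 2 -> ACC=7
Event 22 (EXEC): [MAIN] PC=1: INC 5 -> ACC=12
Event 23 (EXEC): [MAIN] PC=2: INC 5 -> ACC=17
Event 24 (EXEC): [MAIN] PC=3: NOP
Event 25 (EXEC): [MAIN] PC=4: NOP
Event 26 (EXEC): [MAIN] PC=5: NOP
Event 27 (EXEC): [MAIN] PC=6: DEC 3 -> ACC=14
Event 28 (EXEC): [MAIN] PC=7: HALT

Answer: 14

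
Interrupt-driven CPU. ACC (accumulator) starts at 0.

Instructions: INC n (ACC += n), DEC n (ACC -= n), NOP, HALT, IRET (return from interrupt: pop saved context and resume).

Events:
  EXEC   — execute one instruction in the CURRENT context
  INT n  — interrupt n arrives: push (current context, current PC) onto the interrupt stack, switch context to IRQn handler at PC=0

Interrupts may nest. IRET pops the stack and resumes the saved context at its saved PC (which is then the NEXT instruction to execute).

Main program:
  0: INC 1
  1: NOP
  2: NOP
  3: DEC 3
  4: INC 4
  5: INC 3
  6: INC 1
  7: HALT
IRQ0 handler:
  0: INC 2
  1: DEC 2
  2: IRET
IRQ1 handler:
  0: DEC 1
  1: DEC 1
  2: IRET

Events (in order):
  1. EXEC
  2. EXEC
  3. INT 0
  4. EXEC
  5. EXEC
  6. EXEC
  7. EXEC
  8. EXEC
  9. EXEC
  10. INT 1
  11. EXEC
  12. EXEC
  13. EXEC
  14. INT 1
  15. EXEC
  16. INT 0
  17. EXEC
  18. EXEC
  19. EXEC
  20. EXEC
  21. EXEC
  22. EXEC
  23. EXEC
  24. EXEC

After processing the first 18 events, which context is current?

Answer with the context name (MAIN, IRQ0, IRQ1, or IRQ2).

Event 1 (EXEC): [MAIN] PC=0: INC 1 -> ACC=1
Event 2 (EXEC): [MAIN] PC=1: NOP
Event 3 (INT 0): INT 0 arrives: push (MAIN, PC=2), enter IRQ0 at PC=0 (depth now 1)
Event 4 (EXEC): [IRQ0] PC=0: INC 2 -> ACC=3
Event 5 (EXEC): [IRQ0] PC=1: DEC 2 -> ACC=1
Event 6 (EXEC): [IRQ0] PC=2: IRET -> resume MAIN at PC=2 (depth now 0)
Event 7 (EXEC): [MAIN] PC=2: NOP
Event 8 (EXEC): [MAIN] PC=3: DEC 3 -> ACC=-2
Event 9 (EXEC): [MAIN] PC=4: INC 4 -> ACC=2
Event 10 (INT 1): INT 1 arrives: push (MAIN, PC=5), enter IRQ1 at PC=0 (depth now 1)
Event 11 (EXEC): [IRQ1] PC=0: DEC 1 -> ACC=1
Event 12 (EXEC): [IRQ1] PC=1: DEC 1 -> ACC=0
Event 13 (EXEC): [IRQ1] PC=2: IRET -> resume MAIN at PC=5 (depth now 0)
Event 14 (INT 1): INT 1 arrives: push (MAIN, PC=5), enter IRQ1 at PC=0 (depth now 1)
Event 15 (EXEC): [IRQ1] PC=0: DEC 1 -> ACC=-1
Event 16 (INT 0): INT 0 arrives: push (IRQ1, PC=1), enter IRQ0 at PC=0 (depth now 2)
Event 17 (EXEC): [IRQ0] PC=0: INC 2 -> ACC=1
Event 18 (EXEC): [IRQ0] PC=1: DEC 2 -> ACC=-1

Answer: IRQ0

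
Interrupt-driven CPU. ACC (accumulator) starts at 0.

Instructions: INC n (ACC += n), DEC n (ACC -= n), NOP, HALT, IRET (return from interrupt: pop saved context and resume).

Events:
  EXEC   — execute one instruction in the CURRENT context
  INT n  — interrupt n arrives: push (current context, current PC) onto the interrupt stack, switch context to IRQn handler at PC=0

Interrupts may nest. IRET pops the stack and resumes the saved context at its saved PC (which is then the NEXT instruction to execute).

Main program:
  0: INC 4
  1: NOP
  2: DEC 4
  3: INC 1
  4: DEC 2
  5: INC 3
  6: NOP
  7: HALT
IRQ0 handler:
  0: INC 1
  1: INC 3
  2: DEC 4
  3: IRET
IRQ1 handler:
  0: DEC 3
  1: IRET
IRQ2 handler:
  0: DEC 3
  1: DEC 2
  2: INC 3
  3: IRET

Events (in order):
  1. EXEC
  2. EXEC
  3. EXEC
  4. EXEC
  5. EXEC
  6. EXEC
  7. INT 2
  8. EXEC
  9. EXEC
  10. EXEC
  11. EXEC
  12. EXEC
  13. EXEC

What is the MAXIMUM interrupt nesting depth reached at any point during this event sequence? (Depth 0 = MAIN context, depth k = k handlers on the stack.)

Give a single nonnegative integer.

Answer: 1

Derivation:
Event 1 (EXEC): [MAIN] PC=0: INC 4 -> ACC=4 [depth=0]
Event 2 (EXEC): [MAIN] PC=1: NOP [depth=0]
Event 3 (EXEC): [MAIN] PC=2: DEC 4 -> ACC=0 [depth=0]
Event 4 (EXEC): [MAIN] PC=3: INC 1 -> ACC=1 [depth=0]
Event 5 (EXEC): [MAIN] PC=4: DEC 2 -> ACC=-1 [depth=0]
Event 6 (EXEC): [MAIN] PC=5: INC 3 -> ACC=2 [depth=0]
Event 7 (INT 2): INT 2 arrives: push (MAIN, PC=6), enter IRQ2 at PC=0 (depth now 1) [depth=1]
Event 8 (EXEC): [IRQ2] PC=0: DEC 3 -> ACC=-1 [depth=1]
Event 9 (EXEC): [IRQ2] PC=1: DEC 2 -> ACC=-3 [depth=1]
Event 10 (EXEC): [IRQ2] PC=2: INC 3 -> ACC=0 [depth=1]
Event 11 (EXEC): [IRQ2] PC=3: IRET -> resume MAIN at PC=6 (depth now 0) [depth=0]
Event 12 (EXEC): [MAIN] PC=6: NOP [depth=0]
Event 13 (EXEC): [MAIN] PC=7: HALT [depth=0]
Max depth observed: 1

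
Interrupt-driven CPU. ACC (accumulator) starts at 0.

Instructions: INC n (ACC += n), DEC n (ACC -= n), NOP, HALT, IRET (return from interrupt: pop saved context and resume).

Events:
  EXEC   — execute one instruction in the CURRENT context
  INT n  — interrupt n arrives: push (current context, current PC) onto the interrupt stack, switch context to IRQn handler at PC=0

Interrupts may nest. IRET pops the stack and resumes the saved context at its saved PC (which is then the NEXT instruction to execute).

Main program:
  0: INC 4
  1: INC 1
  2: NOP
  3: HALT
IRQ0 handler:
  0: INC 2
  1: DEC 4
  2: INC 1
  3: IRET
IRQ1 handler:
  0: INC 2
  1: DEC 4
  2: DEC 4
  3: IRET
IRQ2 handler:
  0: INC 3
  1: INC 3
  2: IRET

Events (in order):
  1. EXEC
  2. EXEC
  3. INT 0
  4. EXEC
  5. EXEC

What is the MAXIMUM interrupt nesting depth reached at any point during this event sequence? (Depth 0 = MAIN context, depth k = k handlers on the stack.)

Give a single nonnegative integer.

Answer: 1

Derivation:
Event 1 (EXEC): [MAIN] PC=0: INC 4 -> ACC=4 [depth=0]
Event 2 (EXEC): [MAIN] PC=1: INC 1 -> ACC=5 [depth=0]
Event 3 (INT 0): INT 0 arrives: push (MAIN, PC=2), enter IRQ0 at PC=0 (depth now 1) [depth=1]
Event 4 (EXEC): [IRQ0] PC=0: INC 2 -> ACC=7 [depth=1]
Event 5 (EXEC): [IRQ0] PC=1: DEC 4 -> ACC=3 [depth=1]
Max depth observed: 1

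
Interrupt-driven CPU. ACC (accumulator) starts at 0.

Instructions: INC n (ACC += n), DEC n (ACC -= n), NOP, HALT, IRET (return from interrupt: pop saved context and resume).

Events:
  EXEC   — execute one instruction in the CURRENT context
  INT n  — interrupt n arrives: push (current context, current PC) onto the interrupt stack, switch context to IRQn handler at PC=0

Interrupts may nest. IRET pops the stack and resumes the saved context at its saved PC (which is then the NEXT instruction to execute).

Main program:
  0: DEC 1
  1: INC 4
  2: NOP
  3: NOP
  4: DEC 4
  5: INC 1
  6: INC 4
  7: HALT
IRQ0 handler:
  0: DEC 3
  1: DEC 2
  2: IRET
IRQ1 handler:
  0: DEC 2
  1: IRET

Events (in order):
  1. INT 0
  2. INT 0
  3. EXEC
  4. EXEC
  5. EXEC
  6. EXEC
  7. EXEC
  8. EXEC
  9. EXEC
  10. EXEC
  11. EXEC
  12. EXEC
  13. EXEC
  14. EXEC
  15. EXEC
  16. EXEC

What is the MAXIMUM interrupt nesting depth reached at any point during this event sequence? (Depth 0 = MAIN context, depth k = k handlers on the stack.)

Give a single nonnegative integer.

Answer: 2

Derivation:
Event 1 (INT 0): INT 0 arrives: push (MAIN, PC=0), enter IRQ0 at PC=0 (depth now 1) [depth=1]
Event 2 (INT 0): INT 0 arrives: push (IRQ0, PC=0), enter IRQ0 at PC=0 (depth now 2) [depth=2]
Event 3 (EXEC): [IRQ0] PC=0: DEC 3 -> ACC=-3 [depth=2]
Event 4 (EXEC): [IRQ0] PC=1: DEC 2 -> ACC=-5 [depth=2]
Event 5 (EXEC): [IRQ0] PC=2: IRET -> resume IRQ0 at PC=0 (depth now 1) [depth=1]
Event 6 (EXEC): [IRQ0] PC=0: DEC 3 -> ACC=-8 [depth=1]
Event 7 (EXEC): [IRQ0] PC=1: DEC 2 -> ACC=-10 [depth=1]
Event 8 (EXEC): [IRQ0] PC=2: IRET -> resume MAIN at PC=0 (depth now 0) [depth=0]
Event 9 (EXEC): [MAIN] PC=0: DEC 1 -> ACC=-11 [depth=0]
Event 10 (EXEC): [MAIN] PC=1: INC 4 -> ACC=-7 [depth=0]
Event 11 (EXEC): [MAIN] PC=2: NOP [depth=0]
Event 12 (EXEC): [MAIN] PC=3: NOP [depth=0]
Event 13 (EXEC): [MAIN] PC=4: DEC 4 -> ACC=-11 [depth=0]
Event 14 (EXEC): [MAIN] PC=5: INC 1 -> ACC=-10 [depth=0]
Event 15 (EXEC): [MAIN] PC=6: INC 4 -> ACC=-6 [depth=0]
Event 16 (EXEC): [MAIN] PC=7: HALT [depth=0]
Max depth observed: 2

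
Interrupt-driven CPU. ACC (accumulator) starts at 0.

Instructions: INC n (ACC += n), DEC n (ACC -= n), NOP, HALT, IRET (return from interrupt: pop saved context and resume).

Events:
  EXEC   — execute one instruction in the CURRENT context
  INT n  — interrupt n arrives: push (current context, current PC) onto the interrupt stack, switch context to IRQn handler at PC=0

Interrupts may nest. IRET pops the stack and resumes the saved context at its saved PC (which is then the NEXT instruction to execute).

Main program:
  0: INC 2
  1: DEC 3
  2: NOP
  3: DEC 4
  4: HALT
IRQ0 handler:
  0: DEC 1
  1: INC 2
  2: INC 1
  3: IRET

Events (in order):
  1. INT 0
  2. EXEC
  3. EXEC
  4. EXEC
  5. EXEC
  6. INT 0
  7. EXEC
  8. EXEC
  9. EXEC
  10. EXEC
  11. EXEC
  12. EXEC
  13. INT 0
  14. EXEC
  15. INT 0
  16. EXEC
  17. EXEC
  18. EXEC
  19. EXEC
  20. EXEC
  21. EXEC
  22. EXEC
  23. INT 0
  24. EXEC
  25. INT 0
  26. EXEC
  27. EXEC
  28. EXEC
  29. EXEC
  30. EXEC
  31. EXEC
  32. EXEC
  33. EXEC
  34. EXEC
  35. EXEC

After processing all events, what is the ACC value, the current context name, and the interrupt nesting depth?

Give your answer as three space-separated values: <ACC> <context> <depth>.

Answer: 7 MAIN 0

Derivation:
Event 1 (INT 0): INT 0 arrives: push (MAIN, PC=0), enter IRQ0 at PC=0 (depth now 1)
Event 2 (EXEC): [IRQ0] PC=0: DEC 1 -> ACC=-1
Event 3 (EXEC): [IRQ0] PC=1: INC 2 -> ACC=1
Event 4 (EXEC): [IRQ0] PC=2: INC 1 -> ACC=2
Event 5 (EXEC): [IRQ0] PC=3: IRET -> resume MAIN at PC=0 (depth now 0)
Event 6 (INT 0): INT 0 arrives: push (MAIN, PC=0), enter IRQ0 at PC=0 (depth now 1)
Event 7 (EXEC): [IRQ0] PC=0: DEC 1 -> ACC=1
Event 8 (EXEC): [IRQ0] PC=1: INC 2 -> ACC=3
Event 9 (EXEC): [IRQ0] PC=2: INC 1 -> ACC=4
Event 10 (EXEC): [IRQ0] PC=3: IRET -> resume MAIN at PC=0 (depth now 0)
Event 11 (EXEC): [MAIN] PC=0: INC 2 -> ACC=6
Event 12 (EXEC): [MAIN] PC=1: DEC 3 -> ACC=3
Event 13 (INT 0): INT 0 arrives: push (MAIN, PC=2), enter IRQ0 at PC=0 (depth now 1)
Event 14 (EXEC): [IRQ0] PC=0: DEC 1 -> ACC=2
Event 15 (INT 0): INT 0 arrives: push (IRQ0, PC=1), enter IRQ0 at PC=0 (depth now 2)
Event 16 (EXEC): [IRQ0] PC=0: DEC 1 -> ACC=1
Event 17 (EXEC): [IRQ0] PC=1: INC 2 -> ACC=3
Event 18 (EXEC): [IRQ0] PC=2: INC 1 -> ACC=4
Event 19 (EXEC): [IRQ0] PC=3: IRET -> resume IRQ0 at PC=1 (depth now 1)
Event 20 (EXEC): [IRQ0] PC=1: INC 2 -> ACC=6
Event 21 (EXEC): [IRQ0] PC=2: INC 1 -> ACC=7
Event 22 (EXEC): [IRQ0] PC=3: IRET -> resume MAIN at PC=2 (depth now 0)
Event 23 (INT 0): INT 0 arrives: push (MAIN, PC=2), enter IRQ0 at PC=0 (depth now 1)
Event 24 (EXEC): [IRQ0] PC=0: DEC 1 -> ACC=6
Event 25 (INT 0): INT 0 arrives: push (IRQ0, PC=1), enter IRQ0 at PC=0 (depth now 2)
Event 26 (EXEC): [IRQ0] PC=0: DEC 1 -> ACC=5
Event 27 (EXEC): [IRQ0] PC=1: INC 2 -> ACC=7
Event 28 (EXEC): [IRQ0] PC=2: INC 1 -> ACC=8
Event 29 (EXEC): [IRQ0] PC=3: IRET -> resume IRQ0 at PC=1 (depth now 1)
Event 30 (EXEC): [IRQ0] PC=1: INC 2 -> ACC=10
Event 31 (EXEC): [IRQ0] PC=2: INC 1 -> ACC=11
Event 32 (EXEC): [IRQ0] PC=3: IRET -> resume MAIN at PC=2 (depth now 0)
Event 33 (EXEC): [MAIN] PC=2: NOP
Event 34 (EXEC): [MAIN] PC=3: DEC 4 -> ACC=7
Event 35 (EXEC): [MAIN] PC=4: HALT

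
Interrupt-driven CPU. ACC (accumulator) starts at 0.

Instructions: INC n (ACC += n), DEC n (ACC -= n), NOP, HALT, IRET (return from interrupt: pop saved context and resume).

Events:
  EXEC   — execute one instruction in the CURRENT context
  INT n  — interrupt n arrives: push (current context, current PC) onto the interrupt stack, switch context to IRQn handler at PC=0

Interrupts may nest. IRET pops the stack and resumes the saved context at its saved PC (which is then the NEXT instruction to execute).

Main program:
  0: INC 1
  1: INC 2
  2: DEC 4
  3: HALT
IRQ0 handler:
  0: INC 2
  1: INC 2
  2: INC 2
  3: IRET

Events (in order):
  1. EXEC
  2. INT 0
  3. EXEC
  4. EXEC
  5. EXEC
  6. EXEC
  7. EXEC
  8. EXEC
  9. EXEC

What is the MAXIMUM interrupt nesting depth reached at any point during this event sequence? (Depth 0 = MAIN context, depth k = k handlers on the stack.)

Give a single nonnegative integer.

Event 1 (EXEC): [MAIN] PC=0: INC 1 -> ACC=1 [depth=0]
Event 2 (INT 0): INT 0 arrives: push (MAIN, PC=1), enter IRQ0 at PC=0 (depth now 1) [depth=1]
Event 3 (EXEC): [IRQ0] PC=0: INC 2 -> ACC=3 [depth=1]
Event 4 (EXEC): [IRQ0] PC=1: INC 2 -> ACC=5 [depth=1]
Event 5 (EXEC): [IRQ0] PC=2: INC 2 -> ACC=7 [depth=1]
Event 6 (EXEC): [IRQ0] PC=3: IRET -> resume MAIN at PC=1 (depth now 0) [depth=0]
Event 7 (EXEC): [MAIN] PC=1: INC 2 -> ACC=9 [depth=0]
Event 8 (EXEC): [MAIN] PC=2: DEC 4 -> ACC=5 [depth=0]
Event 9 (EXEC): [MAIN] PC=3: HALT [depth=0]
Max depth observed: 1

Answer: 1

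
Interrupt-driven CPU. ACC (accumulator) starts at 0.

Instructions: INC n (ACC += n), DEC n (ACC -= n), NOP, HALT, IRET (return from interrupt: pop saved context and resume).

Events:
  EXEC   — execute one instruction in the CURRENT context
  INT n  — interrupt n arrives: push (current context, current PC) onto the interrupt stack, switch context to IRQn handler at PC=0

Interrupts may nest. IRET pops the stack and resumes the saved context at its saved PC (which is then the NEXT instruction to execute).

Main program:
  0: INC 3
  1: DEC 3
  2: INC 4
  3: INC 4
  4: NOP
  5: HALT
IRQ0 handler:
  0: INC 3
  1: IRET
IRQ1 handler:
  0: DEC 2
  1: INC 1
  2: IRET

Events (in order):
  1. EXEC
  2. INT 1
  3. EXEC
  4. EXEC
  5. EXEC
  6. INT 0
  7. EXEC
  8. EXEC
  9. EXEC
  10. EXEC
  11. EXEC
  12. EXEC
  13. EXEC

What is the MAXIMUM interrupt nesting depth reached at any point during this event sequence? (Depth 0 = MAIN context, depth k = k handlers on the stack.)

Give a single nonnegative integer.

Event 1 (EXEC): [MAIN] PC=0: INC 3 -> ACC=3 [depth=0]
Event 2 (INT 1): INT 1 arrives: push (MAIN, PC=1), enter IRQ1 at PC=0 (depth now 1) [depth=1]
Event 3 (EXEC): [IRQ1] PC=0: DEC 2 -> ACC=1 [depth=1]
Event 4 (EXEC): [IRQ1] PC=1: INC 1 -> ACC=2 [depth=1]
Event 5 (EXEC): [IRQ1] PC=2: IRET -> resume MAIN at PC=1 (depth now 0) [depth=0]
Event 6 (INT 0): INT 0 arrives: push (MAIN, PC=1), enter IRQ0 at PC=0 (depth now 1) [depth=1]
Event 7 (EXEC): [IRQ0] PC=0: INC 3 -> ACC=5 [depth=1]
Event 8 (EXEC): [IRQ0] PC=1: IRET -> resume MAIN at PC=1 (depth now 0) [depth=0]
Event 9 (EXEC): [MAIN] PC=1: DEC 3 -> ACC=2 [depth=0]
Event 10 (EXEC): [MAIN] PC=2: INC 4 -> ACC=6 [depth=0]
Event 11 (EXEC): [MAIN] PC=3: INC 4 -> ACC=10 [depth=0]
Event 12 (EXEC): [MAIN] PC=4: NOP [depth=0]
Event 13 (EXEC): [MAIN] PC=5: HALT [depth=0]
Max depth observed: 1

Answer: 1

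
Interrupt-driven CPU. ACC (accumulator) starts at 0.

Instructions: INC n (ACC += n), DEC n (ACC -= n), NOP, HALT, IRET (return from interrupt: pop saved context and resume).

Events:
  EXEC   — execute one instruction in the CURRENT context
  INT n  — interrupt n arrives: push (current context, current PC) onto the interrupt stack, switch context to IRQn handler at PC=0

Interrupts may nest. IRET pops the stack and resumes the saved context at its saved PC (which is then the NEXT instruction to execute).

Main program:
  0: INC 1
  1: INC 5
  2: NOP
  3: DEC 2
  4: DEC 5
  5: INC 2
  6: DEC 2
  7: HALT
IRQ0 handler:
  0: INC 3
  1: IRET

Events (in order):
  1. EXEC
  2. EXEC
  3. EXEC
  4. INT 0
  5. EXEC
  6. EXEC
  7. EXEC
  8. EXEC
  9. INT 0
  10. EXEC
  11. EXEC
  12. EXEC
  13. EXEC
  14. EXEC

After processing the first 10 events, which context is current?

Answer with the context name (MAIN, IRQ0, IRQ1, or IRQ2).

Event 1 (EXEC): [MAIN] PC=0: INC 1 -> ACC=1
Event 2 (EXEC): [MAIN] PC=1: INC 5 -> ACC=6
Event 3 (EXEC): [MAIN] PC=2: NOP
Event 4 (INT 0): INT 0 arrives: push (MAIN, PC=3), enter IRQ0 at PC=0 (depth now 1)
Event 5 (EXEC): [IRQ0] PC=0: INC 3 -> ACC=9
Event 6 (EXEC): [IRQ0] PC=1: IRET -> resume MAIN at PC=3 (depth now 0)
Event 7 (EXEC): [MAIN] PC=3: DEC 2 -> ACC=7
Event 8 (EXEC): [MAIN] PC=4: DEC 5 -> ACC=2
Event 9 (INT 0): INT 0 arrives: push (MAIN, PC=5), enter IRQ0 at PC=0 (depth now 1)
Event 10 (EXEC): [IRQ0] PC=0: INC 3 -> ACC=5

Answer: IRQ0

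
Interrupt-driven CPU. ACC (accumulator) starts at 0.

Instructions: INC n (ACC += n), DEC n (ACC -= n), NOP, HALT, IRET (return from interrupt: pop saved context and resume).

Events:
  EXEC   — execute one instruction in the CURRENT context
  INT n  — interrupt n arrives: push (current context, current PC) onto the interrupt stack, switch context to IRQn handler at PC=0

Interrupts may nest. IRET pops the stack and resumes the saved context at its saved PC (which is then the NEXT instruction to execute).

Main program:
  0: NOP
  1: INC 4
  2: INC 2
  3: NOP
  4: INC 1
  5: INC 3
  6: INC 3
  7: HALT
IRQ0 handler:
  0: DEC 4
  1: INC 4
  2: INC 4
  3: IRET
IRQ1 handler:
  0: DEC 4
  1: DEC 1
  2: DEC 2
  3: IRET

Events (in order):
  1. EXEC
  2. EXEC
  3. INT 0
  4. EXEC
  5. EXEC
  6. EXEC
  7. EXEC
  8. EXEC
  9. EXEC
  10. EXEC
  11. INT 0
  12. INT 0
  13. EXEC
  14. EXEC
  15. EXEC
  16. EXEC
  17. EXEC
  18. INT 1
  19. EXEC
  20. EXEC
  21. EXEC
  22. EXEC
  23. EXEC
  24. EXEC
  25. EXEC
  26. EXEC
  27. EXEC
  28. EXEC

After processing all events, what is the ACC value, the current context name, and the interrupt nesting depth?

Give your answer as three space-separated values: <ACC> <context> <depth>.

Event 1 (EXEC): [MAIN] PC=0: NOP
Event 2 (EXEC): [MAIN] PC=1: INC 4 -> ACC=4
Event 3 (INT 0): INT 0 arrives: push (MAIN, PC=2), enter IRQ0 at PC=0 (depth now 1)
Event 4 (EXEC): [IRQ0] PC=0: DEC 4 -> ACC=0
Event 5 (EXEC): [IRQ0] PC=1: INC 4 -> ACC=4
Event 6 (EXEC): [IRQ0] PC=2: INC 4 -> ACC=8
Event 7 (EXEC): [IRQ0] PC=3: IRET -> resume MAIN at PC=2 (depth now 0)
Event 8 (EXEC): [MAIN] PC=2: INC 2 -> ACC=10
Event 9 (EXEC): [MAIN] PC=3: NOP
Event 10 (EXEC): [MAIN] PC=4: INC 1 -> ACC=11
Event 11 (INT 0): INT 0 arrives: push (MAIN, PC=5), enter IRQ0 at PC=0 (depth now 1)
Event 12 (INT 0): INT 0 arrives: push (IRQ0, PC=0), enter IRQ0 at PC=0 (depth now 2)
Event 13 (EXEC): [IRQ0] PC=0: DEC 4 -> ACC=7
Event 14 (EXEC): [IRQ0] PC=1: INC 4 -> ACC=11
Event 15 (EXEC): [IRQ0] PC=2: INC 4 -> ACC=15
Event 16 (EXEC): [IRQ0] PC=3: IRET -> resume IRQ0 at PC=0 (depth now 1)
Event 17 (EXEC): [IRQ0] PC=0: DEC 4 -> ACC=11
Event 18 (INT 1): INT 1 arrives: push (IRQ0, PC=1), enter IRQ1 at PC=0 (depth now 2)
Event 19 (EXEC): [IRQ1] PC=0: DEC 4 -> ACC=7
Event 20 (EXEC): [IRQ1] PC=1: DEC 1 -> ACC=6
Event 21 (EXEC): [IRQ1] PC=2: DEC 2 -> ACC=4
Event 22 (EXEC): [IRQ1] PC=3: IRET -> resume IRQ0 at PC=1 (depth now 1)
Event 23 (EXEC): [IRQ0] PC=1: INC 4 -> ACC=8
Event 24 (EXEC): [IRQ0] PC=2: INC 4 -> ACC=12
Event 25 (EXEC): [IRQ0] PC=3: IRET -> resume MAIN at PC=5 (depth now 0)
Event 26 (EXEC): [MAIN] PC=5: INC 3 -> ACC=15
Event 27 (EXEC): [MAIN] PC=6: INC 3 -> ACC=18
Event 28 (EXEC): [MAIN] PC=7: HALT

Answer: 18 MAIN 0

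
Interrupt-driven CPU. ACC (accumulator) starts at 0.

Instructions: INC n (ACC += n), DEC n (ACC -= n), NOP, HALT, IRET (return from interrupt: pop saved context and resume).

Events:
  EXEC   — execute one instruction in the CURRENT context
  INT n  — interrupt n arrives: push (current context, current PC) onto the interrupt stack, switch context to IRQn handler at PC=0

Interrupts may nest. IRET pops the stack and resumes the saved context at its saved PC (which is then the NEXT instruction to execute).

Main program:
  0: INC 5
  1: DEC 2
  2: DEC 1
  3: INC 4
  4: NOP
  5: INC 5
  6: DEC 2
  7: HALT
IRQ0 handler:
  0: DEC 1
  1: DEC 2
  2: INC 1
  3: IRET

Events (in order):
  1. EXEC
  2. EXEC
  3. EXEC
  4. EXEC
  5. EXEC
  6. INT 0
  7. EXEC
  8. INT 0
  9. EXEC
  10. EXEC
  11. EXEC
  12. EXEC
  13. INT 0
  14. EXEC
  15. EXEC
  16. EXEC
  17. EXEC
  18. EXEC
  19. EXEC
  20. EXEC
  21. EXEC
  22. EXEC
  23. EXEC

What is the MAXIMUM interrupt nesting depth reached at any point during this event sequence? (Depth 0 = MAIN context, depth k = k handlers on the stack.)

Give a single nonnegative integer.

Answer: 2

Derivation:
Event 1 (EXEC): [MAIN] PC=0: INC 5 -> ACC=5 [depth=0]
Event 2 (EXEC): [MAIN] PC=1: DEC 2 -> ACC=3 [depth=0]
Event 3 (EXEC): [MAIN] PC=2: DEC 1 -> ACC=2 [depth=0]
Event 4 (EXEC): [MAIN] PC=3: INC 4 -> ACC=6 [depth=0]
Event 5 (EXEC): [MAIN] PC=4: NOP [depth=0]
Event 6 (INT 0): INT 0 arrives: push (MAIN, PC=5), enter IRQ0 at PC=0 (depth now 1) [depth=1]
Event 7 (EXEC): [IRQ0] PC=0: DEC 1 -> ACC=5 [depth=1]
Event 8 (INT 0): INT 0 arrives: push (IRQ0, PC=1), enter IRQ0 at PC=0 (depth now 2) [depth=2]
Event 9 (EXEC): [IRQ0] PC=0: DEC 1 -> ACC=4 [depth=2]
Event 10 (EXEC): [IRQ0] PC=1: DEC 2 -> ACC=2 [depth=2]
Event 11 (EXEC): [IRQ0] PC=2: INC 1 -> ACC=3 [depth=2]
Event 12 (EXEC): [IRQ0] PC=3: IRET -> resume IRQ0 at PC=1 (depth now 1) [depth=1]
Event 13 (INT 0): INT 0 arrives: push (IRQ0, PC=1), enter IRQ0 at PC=0 (depth now 2) [depth=2]
Event 14 (EXEC): [IRQ0] PC=0: DEC 1 -> ACC=2 [depth=2]
Event 15 (EXEC): [IRQ0] PC=1: DEC 2 -> ACC=0 [depth=2]
Event 16 (EXEC): [IRQ0] PC=2: INC 1 -> ACC=1 [depth=2]
Event 17 (EXEC): [IRQ0] PC=3: IRET -> resume IRQ0 at PC=1 (depth now 1) [depth=1]
Event 18 (EXEC): [IRQ0] PC=1: DEC 2 -> ACC=-1 [depth=1]
Event 19 (EXEC): [IRQ0] PC=2: INC 1 -> ACC=0 [depth=1]
Event 20 (EXEC): [IRQ0] PC=3: IRET -> resume MAIN at PC=5 (depth now 0) [depth=0]
Event 21 (EXEC): [MAIN] PC=5: INC 5 -> ACC=5 [depth=0]
Event 22 (EXEC): [MAIN] PC=6: DEC 2 -> ACC=3 [depth=0]
Event 23 (EXEC): [MAIN] PC=7: HALT [depth=0]
Max depth observed: 2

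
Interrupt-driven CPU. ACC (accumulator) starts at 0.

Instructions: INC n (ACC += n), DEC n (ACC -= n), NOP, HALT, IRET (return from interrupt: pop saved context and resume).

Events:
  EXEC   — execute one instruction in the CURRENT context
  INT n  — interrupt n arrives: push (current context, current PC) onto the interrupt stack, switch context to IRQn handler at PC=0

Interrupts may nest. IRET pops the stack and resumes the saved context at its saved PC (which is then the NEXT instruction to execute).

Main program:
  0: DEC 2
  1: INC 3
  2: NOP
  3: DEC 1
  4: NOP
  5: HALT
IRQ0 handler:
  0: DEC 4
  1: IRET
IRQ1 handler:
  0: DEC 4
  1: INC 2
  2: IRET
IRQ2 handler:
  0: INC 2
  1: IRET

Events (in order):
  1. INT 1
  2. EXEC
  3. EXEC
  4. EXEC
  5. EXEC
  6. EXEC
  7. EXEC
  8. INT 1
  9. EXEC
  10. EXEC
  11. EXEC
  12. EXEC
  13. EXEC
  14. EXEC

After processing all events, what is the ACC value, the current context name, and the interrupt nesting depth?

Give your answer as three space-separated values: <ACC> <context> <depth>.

Event 1 (INT 1): INT 1 arrives: push (MAIN, PC=0), enter IRQ1 at PC=0 (depth now 1)
Event 2 (EXEC): [IRQ1] PC=0: DEC 4 -> ACC=-4
Event 3 (EXEC): [IRQ1] PC=1: INC 2 -> ACC=-2
Event 4 (EXEC): [IRQ1] PC=2: IRET -> resume MAIN at PC=0 (depth now 0)
Event 5 (EXEC): [MAIN] PC=0: DEC 2 -> ACC=-4
Event 6 (EXEC): [MAIN] PC=1: INC 3 -> ACC=-1
Event 7 (EXEC): [MAIN] PC=2: NOP
Event 8 (INT 1): INT 1 arrives: push (MAIN, PC=3), enter IRQ1 at PC=0 (depth now 1)
Event 9 (EXEC): [IRQ1] PC=0: DEC 4 -> ACC=-5
Event 10 (EXEC): [IRQ1] PC=1: INC 2 -> ACC=-3
Event 11 (EXEC): [IRQ1] PC=2: IRET -> resume MAIN at PC=3 (depth now 0)
Event 12 (EXEC): [MAIN] PC=3: DEC 1 -> ACC=-4
Event 13 (EXEC): [MAIN] PC=4: NOP
Event 14 (EXEC): [MAIN] PC=5: HALT

Answer: -4 MAIN 0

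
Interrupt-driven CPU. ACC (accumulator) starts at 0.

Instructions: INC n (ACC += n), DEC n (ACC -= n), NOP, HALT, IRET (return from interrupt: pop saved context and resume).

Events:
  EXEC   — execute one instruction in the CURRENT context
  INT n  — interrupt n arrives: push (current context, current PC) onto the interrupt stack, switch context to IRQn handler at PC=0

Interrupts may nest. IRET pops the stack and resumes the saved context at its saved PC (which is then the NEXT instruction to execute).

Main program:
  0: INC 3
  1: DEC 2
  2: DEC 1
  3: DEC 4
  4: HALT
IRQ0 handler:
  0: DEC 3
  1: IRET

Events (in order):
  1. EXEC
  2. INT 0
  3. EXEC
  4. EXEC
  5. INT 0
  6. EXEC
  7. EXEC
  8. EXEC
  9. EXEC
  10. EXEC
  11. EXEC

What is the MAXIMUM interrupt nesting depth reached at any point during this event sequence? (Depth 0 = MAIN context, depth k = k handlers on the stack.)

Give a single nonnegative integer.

Answer: 1

Derivation:
Event 1 (EXEC): [MAIN] PC=0: INC 3 -> ACC=3 [depth=0]
Event 2 (INT 0): INT 0 arrives: push (MAIN, PC=1), enter IRQ0 at PC=0 (depth now 1) [depth=1]
Event 3 (EXEC): [IRQ0] PC=0: DEC 3 -> ACC=0 [depth=1]
Event 4 (EXEC): [IRQ0] PC=1: IRET -> resume MAIN at PC=1 (depth now 0) [depth=0]
Event 5 (INT 0): INT 0 arrives: push (MAIN, PC=1), enter IRQ0 at PC=0 (depth now 1) [depth=1]
Event 6 (EXEC): [IRQ0] PC=0: DEC 3 -> ACC=-3 [depth=1]
Event 7 (EXEC): [IRQ0] PC=1: IRET -> resume MAIN at PC=1 (depth now 0) [depth=0]
Event 8 (EXEC): [MAIN] PC=1: DEC 2 -> ACC=-5 [depth=0]
Event 9 (EXEC): [MAIN] PC=2: DEC 1 -> ACC=-6 [depth=0]
Event 10 (EXEC): [MAIN] PC=3: DEC 4 -> ACC=-10 [depth=0]
Event 11 (EXEC): [MAIN] PC=4: HALT [depth=0]
Max depth observed: 1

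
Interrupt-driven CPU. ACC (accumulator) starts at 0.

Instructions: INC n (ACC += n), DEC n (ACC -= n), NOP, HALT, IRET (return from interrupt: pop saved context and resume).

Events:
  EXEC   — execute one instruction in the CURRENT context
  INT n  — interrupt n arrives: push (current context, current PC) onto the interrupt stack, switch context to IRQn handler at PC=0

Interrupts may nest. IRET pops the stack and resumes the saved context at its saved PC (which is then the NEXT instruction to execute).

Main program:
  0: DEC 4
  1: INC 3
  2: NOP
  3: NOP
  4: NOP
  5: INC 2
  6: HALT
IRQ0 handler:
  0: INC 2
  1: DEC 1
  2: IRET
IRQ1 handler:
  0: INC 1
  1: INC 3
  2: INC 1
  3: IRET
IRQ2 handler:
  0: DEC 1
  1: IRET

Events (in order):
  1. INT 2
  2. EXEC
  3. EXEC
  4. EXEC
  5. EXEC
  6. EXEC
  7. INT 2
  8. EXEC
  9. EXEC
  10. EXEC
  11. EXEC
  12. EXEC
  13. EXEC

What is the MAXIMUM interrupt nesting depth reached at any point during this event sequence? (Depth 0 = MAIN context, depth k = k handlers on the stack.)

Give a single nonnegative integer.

Event 1 (INT 2): INT 2 arrives: push (MAIN, PC=0), enter IRQ2 at PC=0 (depth now 1) [depth=1]
Event 2 (EXEC): [IRQ2] PC=0: DEC 1 -> ACC=-1 [depth=1]
Event 3 (EXEC): [IRQ2] PC=1: IRET -> resume MAIN at PC=0 (depth now 0) [depth=0]
Event 4 (EXEC): [MAIN] PC=0: DEC 4 -> ACC=-5 [depth=0]
Event 5 (EXEC): [MAIN] PC=1: INC 3 -> ACC=-2 [depth=0]
Event 6 (EXEC): [MAIN] PC=2: NOP [depth=0]
Event 7 (INT 2): INT 2 arrives: push (MAIN, PC=3), enter IRQ2 at PC=0 (depth now 1) [depth=1]
Event 8 (EXEC): [IRQ2] PC=0: DEC 1 -> ACC=-3 [depth=1]
Event 9 (EXEC): [IRQ2] PC=1: IRET -> resume MAIN at PC=3 (depth now 0) [depth=0]
Event 10 (EXEC): [MAIN] PC=3: NOP [depth=0]
Event 11 (EXEC): [MAIN] PC=4: NOP [depth=0]
Event 12 (EXEC): [MAIN] PC=5: INC 2 -> ACC=-1 [depth=0]
Event 13 (EXEC): [MAIN] PC=6: HALT [depth=0]
Max depth observed: 1

Answer: 1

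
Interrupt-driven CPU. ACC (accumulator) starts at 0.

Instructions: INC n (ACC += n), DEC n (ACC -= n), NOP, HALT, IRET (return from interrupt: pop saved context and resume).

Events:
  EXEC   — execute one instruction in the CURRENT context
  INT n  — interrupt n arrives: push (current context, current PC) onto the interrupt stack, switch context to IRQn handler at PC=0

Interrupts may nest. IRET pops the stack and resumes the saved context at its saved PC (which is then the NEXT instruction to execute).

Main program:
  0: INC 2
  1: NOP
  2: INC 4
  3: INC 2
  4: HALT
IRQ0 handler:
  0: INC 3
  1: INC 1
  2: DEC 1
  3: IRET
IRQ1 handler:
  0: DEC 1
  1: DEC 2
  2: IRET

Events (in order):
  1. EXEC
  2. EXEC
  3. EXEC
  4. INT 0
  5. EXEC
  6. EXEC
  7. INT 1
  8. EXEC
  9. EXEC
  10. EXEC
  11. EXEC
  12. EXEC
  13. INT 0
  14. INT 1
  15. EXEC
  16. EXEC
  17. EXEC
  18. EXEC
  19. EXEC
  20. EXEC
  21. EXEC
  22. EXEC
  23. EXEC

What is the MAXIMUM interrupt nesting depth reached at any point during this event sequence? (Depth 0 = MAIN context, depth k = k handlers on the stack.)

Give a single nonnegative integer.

Event 1 (EXEC): [MAIN] PC=0: INC 2 -> ACC=2 [depth=0]
Event 2 (EXEC): [MAIN] PC=1: NOP [depth=0]
Event 3 (EXEC): [MAIN] PC=2: INC 4 -> ACC=6 [depth=0]
Event 4 (INT 0): INT 0 arrives: push (MAIN, PC=3), enter IRQ0 at PC=0 (depth now 1) [depth=1]
Event 5 (EXEC): [IRQ0] PC=0: INC 3 -> ACC=9 [depth=1]
Event 6 (EXEC): [IRQ0] PC=1: INC 1 -> ACC=10 [depth=1]
Event 7 (INT 1): INT 1 arrives: push (IRQ0, PC=2), enter IRQ1 at PC=0 (depth now 2) [depth=2]
Event 8 (EXEC): [IRQ1] PC=0: DEC 1 -> ACC=9 [depth=2]
Event 9 (EXEC): [IRQ1] PC=1: DEC 2 -> ACC=7 [depth=2]
Event 10 (EXEC): [IRQ1] PC=2: IRET -> resume IRQ0 at PC=2 (depth now 1) [depth=1]
Event 11 (EXEC): [IRQ0] PC=2: DEC 1 -> ACC=6 [depth=1]
Event 12 (EXEC): [IRQ0] PC=3: IRET -> resume MAIN at PC=3 (depth now 0) [depth=0]
Event 13 (INT 0): INT 0 arrives: push (MAIN, PC=3), enter IRQ0 at PC=0 (depth now 1) [depth=1]
Event 14 (INT 1): INT 1 arrives: push (IRQ0, PC=0), enter IRQ1 at PC=0 (depth now 2) [depth=2]
Event 15 (EXEC): [IRQ1] PC=0: DEC 1 -> ACC=5 [depth=2]
Event 16 (EXEC): [IRQ1] PC=1: DEC 2 -> ACC=3 [depth=2]
Event 17 (EXEC): [IRQ1] PC=2: IRET -> resume IRQ0 at PC=0 (depth now 1) [depth=1]
Event 18 (EXEC): [IRQ0] PC=0: INC 3 -> ACC=6 [depth=1]
Event 19 (EXEC): [IRQ0] PC=1: INC 1 -> ACC=7 [depth=1]
Event 20 (EXEC): [IRQ0] PC=2: DEC 1 -> ACC=6 [depth=1]
Event 21 (EXEC): [IRQ0] PC=3: IRET -> resume MAIN at PC=3 (depth now 0) [depth=0]
Event 22 (EXEC): [MAIN] PC=3: INC 2 -> ACC=8 [depth=0]
Event 23 (EXEC): [MAIN] PC=4: HALT [depth=0]
Max depth observed: 2

Answer: 2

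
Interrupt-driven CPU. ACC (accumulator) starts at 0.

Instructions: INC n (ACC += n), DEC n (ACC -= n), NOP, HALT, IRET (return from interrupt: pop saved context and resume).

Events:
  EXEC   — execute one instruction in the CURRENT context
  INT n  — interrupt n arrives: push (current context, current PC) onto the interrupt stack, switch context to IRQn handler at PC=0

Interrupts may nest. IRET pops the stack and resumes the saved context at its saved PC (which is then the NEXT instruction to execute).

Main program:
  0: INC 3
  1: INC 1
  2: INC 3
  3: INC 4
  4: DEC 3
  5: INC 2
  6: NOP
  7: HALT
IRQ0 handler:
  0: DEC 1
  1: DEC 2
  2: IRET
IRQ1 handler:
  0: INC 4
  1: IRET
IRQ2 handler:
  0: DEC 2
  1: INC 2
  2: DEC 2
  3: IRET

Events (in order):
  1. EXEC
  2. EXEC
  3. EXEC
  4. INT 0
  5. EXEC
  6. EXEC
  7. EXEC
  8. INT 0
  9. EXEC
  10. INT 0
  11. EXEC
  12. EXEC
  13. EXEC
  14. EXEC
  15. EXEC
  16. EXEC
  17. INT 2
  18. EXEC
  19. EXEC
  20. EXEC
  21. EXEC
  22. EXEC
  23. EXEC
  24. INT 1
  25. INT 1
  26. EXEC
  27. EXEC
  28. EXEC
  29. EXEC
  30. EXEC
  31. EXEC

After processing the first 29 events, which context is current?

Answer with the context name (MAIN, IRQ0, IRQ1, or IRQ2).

Event 1 (EXEC): [MAIN] PC=0: INC 3 -> ACC=3
Event 2 (EXEC): [MAIN] PC=1: INC 1 -> ACC=4
Event 3 (EXEC): [MAIN] PC=2: INC 3 -> ACC=7
Event 4 (INT 0): INT 0 arrives: push (MAIN, PC=3), enter IRQ0 at PC=0 (depth now 1)
Event 5 (EXEC): [IRQ0] PC=0: DEC 1 -> ACC=6
Event 6 (EXEC): [IRQ0] PC=1: DEC 2 -> ACC=4
Event 7 (EXEC): [IRQ0] PC=2: IRET -> resume MAIN at PC=3 (depth now 0)
Event 8 (INT 0): INT 0 arrives: push (MAIN, PC=3), enter IRQ0 at PC=0 (depth now 1)
Event 9 (EXEC): [IRQ0] PC=0: DEC 1 -> ACC=3
Event 10 (INT 0): INT 0 arrives: push (IRQ0, PC=1), enter IRQ0 at PC=0 (depth now 2)
Event 11 (EXEC): [IRQ0] PC=0: DEC 1 -> ACC=2
Event 12 (EXEC): [IRQ0] PC=1: DEC 2 -> ACC=0
Event 13 (EXEC): [IRQ0] PC=2: IRET -> resume IRQ0 at PC=1 (depth now 1)
Event 14 (EXEC): [IRQ0] PC=1: DEC 2 -> ACC=-2
Event 15 (EXEC): [IRQ0] PC=2: IRET -> resume MAIN at PC=3 (depth now 0)
Event 16 (EXEC): [MAIN] PC=3: INC 4 -> ACC=2
Event 17 (INT 2): INT 2 arrives: push (MAIN, PC=4), enter IRQ2 at PC=0 (depth now 1)
Event 18 (EXEC): [IRQ2] PC=0: DEC 2 -> ACC=0
Event 19 (EXEC): [IRQ2] PC=1: INC 2 -> ACC=2
Event 20 (EXEC): [IRQ2] PC=2: DEC 2 -> ACC=0
Event 21 (EXEC): [IRQ2] PC=3: IRET -> resume MAIN at PC=4 (depth now 0)
Event 22 (EXEC): [MAIN] PC=4: DEC 3 -> ACC=-3
Event 23 (EXEC): [MAIN] PC=5: INC 2 -> ACC=-1
Event 24 (INT 1): INT 1 arrives: push (MAIN, PC=6), enter IRQ1 at PC=0 (depth now 1)
Event 25 (INT 1): INT 1 arrives: push (IRQ1, PC=0), enter IRQ1 at PC=0 (depth now 2)
Event 26 (EXEC): [IRQ1] PC=0: INC 4 -> ACC=3
Event 27 (EXEC): [IRQ1] PC=1: IRET -> resume IRQ1 at PC=0 (depth now 1)
Event 28 (EXEC): [IRQ1] PC=0: INC 4 -> ACC=7
Event 29 (EXEC): [IRQ1] PC=1: IRET -> resume MAIN at PC=6 (depth now 0)

Answer: MAIN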